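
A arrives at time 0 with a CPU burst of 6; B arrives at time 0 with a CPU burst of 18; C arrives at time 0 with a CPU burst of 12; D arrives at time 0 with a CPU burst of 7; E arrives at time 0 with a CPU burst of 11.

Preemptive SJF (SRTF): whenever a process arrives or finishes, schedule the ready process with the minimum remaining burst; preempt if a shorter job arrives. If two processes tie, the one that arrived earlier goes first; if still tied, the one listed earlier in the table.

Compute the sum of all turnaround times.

133

Schedule: | A 0-6 | D 6-13 | E 13-24 | C 24-36 | B 36-54 |
Completion: A=6  B=54  C=36  D=13  E=24
Turnaround (C−A): A=6  B=54  C=36  D=13  E=24
Turnaround = completion − arrival: A=6, B=54, C=36, D=13, E=24
Total turnaround = 6 + 54 + 36 + 13 + 24 = 133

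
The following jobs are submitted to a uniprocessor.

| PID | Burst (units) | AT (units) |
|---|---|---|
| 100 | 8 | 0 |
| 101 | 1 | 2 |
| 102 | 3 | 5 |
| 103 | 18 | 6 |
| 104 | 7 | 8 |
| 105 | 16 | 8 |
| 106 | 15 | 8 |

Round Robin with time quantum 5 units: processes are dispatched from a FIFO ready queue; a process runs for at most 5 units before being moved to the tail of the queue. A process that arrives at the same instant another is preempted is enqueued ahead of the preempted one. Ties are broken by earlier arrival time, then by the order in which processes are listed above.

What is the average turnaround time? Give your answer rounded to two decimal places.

32.57

Schedule: | 100 0-5 | 101 5-6 | 102 6-9 | 100 9-12 | 103 12-17 | 104 17-22 | 105 22-27 | 106 27-32 | 103 32-37 | 104 37-39 | 105 39-44 | 106 44-49 | 103 49-54 | 105 54-59 | 106 59-64 | 103 64-67 | 105 67-68 |
Completion: 100=12  101=6  102=9  103=67  104=39  105=68  106=64
Turnaround times: 100=12, 101=4, 102=4, 103=61, 104=31, 105=60, 106=56
Average turnaround = (12+4+4+61+31+60+56) / 7 = 228/7 = 32.57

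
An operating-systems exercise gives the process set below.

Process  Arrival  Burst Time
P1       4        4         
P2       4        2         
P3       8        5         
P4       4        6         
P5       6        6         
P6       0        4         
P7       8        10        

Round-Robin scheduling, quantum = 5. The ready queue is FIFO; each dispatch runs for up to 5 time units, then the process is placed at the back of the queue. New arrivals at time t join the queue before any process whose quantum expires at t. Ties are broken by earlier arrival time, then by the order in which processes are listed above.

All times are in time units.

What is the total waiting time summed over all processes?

76

Gantt: | P6 0-4 | P1 4-8 | P2 8-10 | P4 10-15 | P5 15-20 | P3 20-25 | P7 25-30 | P4 30-31 | P5 31-32 | P7 32-37 |
Completion: P1=8  P2=10  P3=25  P4=31  P5=32  P6=4  P7=37
Waiting = turnaround − burst: P1=0, P2=4, P3=12, P4=21, P5=20, P6=0, P7=19
Total waiting = 0 + 4 + 12 + 21 + 20 + 0 + 19 = 76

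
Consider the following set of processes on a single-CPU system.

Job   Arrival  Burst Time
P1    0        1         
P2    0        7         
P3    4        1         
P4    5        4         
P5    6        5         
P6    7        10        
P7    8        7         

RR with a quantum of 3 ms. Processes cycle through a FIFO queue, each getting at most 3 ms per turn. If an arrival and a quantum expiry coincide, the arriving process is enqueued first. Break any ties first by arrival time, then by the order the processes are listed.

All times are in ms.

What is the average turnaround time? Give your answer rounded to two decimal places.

16.00

Schedule: | P1 0-1 | P2 1-4 | P3 4-5 | P2 5-8 | P4 8-11 | P5 11-14 | P6 14-17 | P7 17-20 | P2 20-21 | P4 21-22 | P5 22-24 | P6 24-27 | P7 27-30 | P6 30-33 | P7 33-34 | P6 34-35 |
Completion: P1=1  P2=21  P3=5  P4=22  P5=24  P6=35  P7=34
Turnaround (C−A): P1=1  P2=21  P3=1  P4=17  P5=18  P6=28  P7=26
Turnaround times: P1=1, P2=21, P3=1, P4=17, P5=18, P6=28, P7=26
Average turnaround = (1+21+1+17+18+28+26) / 7 = 112/7 = 16.00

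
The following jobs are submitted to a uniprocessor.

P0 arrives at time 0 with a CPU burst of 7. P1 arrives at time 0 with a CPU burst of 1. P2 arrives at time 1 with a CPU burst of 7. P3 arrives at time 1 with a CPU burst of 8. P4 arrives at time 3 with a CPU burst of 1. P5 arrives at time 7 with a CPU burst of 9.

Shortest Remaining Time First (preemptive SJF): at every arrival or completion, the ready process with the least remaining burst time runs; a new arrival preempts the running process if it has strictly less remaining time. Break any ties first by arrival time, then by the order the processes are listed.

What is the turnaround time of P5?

26

Gantt: | P1 0-1 | P0 1-3 | P4 3-4 | P0 4-9 | P2 9-16 | P3 16-24 | P5 24-33 |
Completion: P0=9  P1=1  P2=16  P3=24  P4=4  P5=33
Turnaround(P5) = completion − arrival = 33 − 7 = 26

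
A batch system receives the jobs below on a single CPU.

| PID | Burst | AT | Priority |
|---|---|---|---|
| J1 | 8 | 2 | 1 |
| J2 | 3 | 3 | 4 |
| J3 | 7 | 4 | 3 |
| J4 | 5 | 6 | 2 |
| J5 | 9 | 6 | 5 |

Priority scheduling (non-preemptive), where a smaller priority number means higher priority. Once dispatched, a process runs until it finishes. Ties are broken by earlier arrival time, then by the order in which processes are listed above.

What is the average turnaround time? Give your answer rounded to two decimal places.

Timeline: | idle 0-2 | J1 2-10 | J4 10-15 | J3 15-22 | J2 22-25 | J5 25-34 |
Completion: J1=10  J2=25  J3=22  J4=15  J5=34
Turnaround (C−A): J1=8  J2=22  J3=18  J4=9  J5=28
Turnaround times: J1=8, J2=22, J3=18, J4=9, J5=28
Average turnaround = (8+22+18+9+28) / 5 = 85/5 = 17.00

17.00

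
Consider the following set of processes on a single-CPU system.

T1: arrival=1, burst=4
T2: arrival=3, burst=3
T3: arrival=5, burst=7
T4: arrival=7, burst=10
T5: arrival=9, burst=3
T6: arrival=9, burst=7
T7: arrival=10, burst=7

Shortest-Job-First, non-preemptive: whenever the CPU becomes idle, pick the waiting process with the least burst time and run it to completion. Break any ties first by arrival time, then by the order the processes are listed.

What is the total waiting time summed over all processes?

Gantt: | idle 0-1 | T1 1-5 | T2 5-8 | T3 8-15 | T5 15-18 | T6 18-25 | T7 25-32 | T4 32-42 |
Completion: T1=5  T2=8  T3=15  T4=42  T5=18  T6=25  T7=32
Waiting = turnaround − burst: T1=0, T2=2, T3=3, T4=25, T5=6, T6=9, T7=15
Total waiting = 0 + 2 + 3 + 25 + 6 + 9 + 15 = 60

60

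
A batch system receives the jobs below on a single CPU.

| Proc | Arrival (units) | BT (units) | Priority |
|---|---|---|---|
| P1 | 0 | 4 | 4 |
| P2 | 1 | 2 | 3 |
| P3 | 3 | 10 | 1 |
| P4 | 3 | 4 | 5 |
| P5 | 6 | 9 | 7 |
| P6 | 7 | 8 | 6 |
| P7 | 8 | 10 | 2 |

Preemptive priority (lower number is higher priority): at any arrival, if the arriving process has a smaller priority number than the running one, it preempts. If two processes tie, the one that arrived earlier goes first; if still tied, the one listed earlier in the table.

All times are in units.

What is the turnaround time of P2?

Timeline: | P1 0-1 | P2 1-3 | P3 3-13 | P7 13-23 | P1 23-26 | P4 26-30 | P6 30-38 | P5 38-47 |
Completion: P1=26  P2=3  P3=13  P4=30  P5=47  P6=38  P7=23
Turnaround (C−A): P1=26  P2=2  P3=10  P4=27  P5=41  P6=31  P7=15
Turnaround(P2) = completion − arrival = 3 − 1 = 2

2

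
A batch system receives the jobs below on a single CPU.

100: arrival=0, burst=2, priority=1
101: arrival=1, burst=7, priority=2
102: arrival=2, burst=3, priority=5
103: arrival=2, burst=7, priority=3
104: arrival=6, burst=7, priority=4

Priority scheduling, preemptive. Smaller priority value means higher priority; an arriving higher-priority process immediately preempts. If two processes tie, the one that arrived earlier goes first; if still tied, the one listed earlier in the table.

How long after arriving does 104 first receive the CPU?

10

Schedule: | 100 0-2 | 101 2-9 | 103 9-16 | 104 16-23 | 102 23-26 |
Completion: 100=2  101=9  102=26  103=16  104=23
Turnaround (C−A): 100=2  101=8  102=24  103=14  104=17
Response(104) = first start − arrival = 16 − 6 = 10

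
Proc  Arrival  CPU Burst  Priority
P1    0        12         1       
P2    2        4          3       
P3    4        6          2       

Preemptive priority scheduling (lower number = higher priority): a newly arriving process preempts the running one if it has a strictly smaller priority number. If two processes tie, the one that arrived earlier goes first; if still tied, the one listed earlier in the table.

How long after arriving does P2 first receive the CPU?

16

Schedule: | P1 0-12 | P3 12-18 | P2 18-22 |
Completion: P1=12  P2=22  P3=18
Response(P2) = first start − arrival = 18 − 2 = 16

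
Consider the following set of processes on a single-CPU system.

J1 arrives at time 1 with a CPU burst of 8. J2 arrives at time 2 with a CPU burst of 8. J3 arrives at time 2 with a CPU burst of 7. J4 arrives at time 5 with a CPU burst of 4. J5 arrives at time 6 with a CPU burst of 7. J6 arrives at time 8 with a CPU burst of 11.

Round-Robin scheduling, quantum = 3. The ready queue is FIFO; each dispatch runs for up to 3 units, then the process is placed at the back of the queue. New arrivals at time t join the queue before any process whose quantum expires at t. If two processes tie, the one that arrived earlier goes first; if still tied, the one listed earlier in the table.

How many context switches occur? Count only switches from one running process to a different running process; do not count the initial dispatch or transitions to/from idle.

16

Schedule: | idle 0-1 | J1 1-4 | J2 4-7 | J3 7-10 | J1 10-13 | J4 13-16 | J5 16-19 | J2 19-22 | J6 22-25 | J3 25-28 | J1 28-30 | J4 30-31 | J5 31-34 | J2 34-36 | J6 36-39 | J3 39-40 | J5 40-41 | J6 41-46 |
Completion: J1=30  J2=36  J3=40  J4=31  J5=41  J6=46
Turnaround (C−A): J1=29  J2=34  J3=38  J4=26  J5=35  J6=38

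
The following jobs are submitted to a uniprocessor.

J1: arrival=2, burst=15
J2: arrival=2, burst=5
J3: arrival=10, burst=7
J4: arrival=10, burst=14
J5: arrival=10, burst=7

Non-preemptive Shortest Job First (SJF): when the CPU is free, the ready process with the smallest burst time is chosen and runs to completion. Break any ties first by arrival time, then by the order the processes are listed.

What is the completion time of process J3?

29

Gantt: | idle 0-2 | J2 2-7 | J1 7-22 | J3 22-29 | J5 29-36 | J4 36-50 |
Completion: J1=22  J2=7  J3=29  J4=50  J5=36
Turnaround (C−A): J1=20  J2=5  J3=19  J4=40  J5=26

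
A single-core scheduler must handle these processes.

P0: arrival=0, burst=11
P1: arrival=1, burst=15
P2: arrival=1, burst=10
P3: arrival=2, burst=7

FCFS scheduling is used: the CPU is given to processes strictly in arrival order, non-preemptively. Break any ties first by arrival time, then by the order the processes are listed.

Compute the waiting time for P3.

Timeline: | P0 0-11 | P1 11-26 | P2 26-36 | P3 36-43 |
Completion: P0=11  P1=26  P2=36  P3=43
Waiting(P3) = turnaround − burst = 41 − 7 = 34

34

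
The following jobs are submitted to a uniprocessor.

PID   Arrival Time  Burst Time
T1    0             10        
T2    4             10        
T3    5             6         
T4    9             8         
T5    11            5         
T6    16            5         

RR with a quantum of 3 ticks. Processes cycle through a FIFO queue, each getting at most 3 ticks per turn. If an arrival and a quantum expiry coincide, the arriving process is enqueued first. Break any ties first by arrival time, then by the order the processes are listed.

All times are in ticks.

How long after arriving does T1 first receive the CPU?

Gantt: | T1 0-6 | T2 6-9 | T3 9-12 | T1 12-15 | T4 15-18 | T2 18-21 | T5 21-24 | T3 24-27 | T1 27-28 | T6 28-31 | T4 31-34 | T2 34-37 | T5 37-39 | T6 39-41 | T4 41-43 | T2 43-44 |
Completion: T1=28  T2=44  T3=27  T4=43  T5=39  T6=41
Turnaround (C−A): T1=28  T2=40  T3=22  T4=34  T5=28  T6=25
Response(T1) = first start − arrival = 0 − 0 = 0

0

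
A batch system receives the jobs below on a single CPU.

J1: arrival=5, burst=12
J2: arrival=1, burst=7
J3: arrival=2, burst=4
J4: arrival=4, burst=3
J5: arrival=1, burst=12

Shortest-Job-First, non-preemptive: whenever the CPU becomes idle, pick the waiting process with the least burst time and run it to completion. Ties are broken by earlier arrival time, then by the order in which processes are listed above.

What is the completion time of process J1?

Gantt: | idle 0-1 | J2 1-8 | J4 8-11 | J3 11-15 | J5 15-27 | J1 27-39 |
Completion: J1=39  J2=8  J3=15  J4=11  J5=27

39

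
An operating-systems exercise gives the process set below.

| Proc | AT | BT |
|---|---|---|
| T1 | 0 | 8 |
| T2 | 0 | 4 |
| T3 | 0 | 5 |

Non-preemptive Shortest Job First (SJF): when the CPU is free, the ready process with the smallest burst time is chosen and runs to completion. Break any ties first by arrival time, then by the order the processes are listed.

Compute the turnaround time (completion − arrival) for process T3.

Gantt: | T2 0-4 | T3 4-9 | T1 9-17 |
Completion: T1=17  T2=4  T3=9
Turnaround (C−A): T1=17  T2=4  T3=9
Turnaround(T3) = completion − arrival = 9 − 0 = 9

9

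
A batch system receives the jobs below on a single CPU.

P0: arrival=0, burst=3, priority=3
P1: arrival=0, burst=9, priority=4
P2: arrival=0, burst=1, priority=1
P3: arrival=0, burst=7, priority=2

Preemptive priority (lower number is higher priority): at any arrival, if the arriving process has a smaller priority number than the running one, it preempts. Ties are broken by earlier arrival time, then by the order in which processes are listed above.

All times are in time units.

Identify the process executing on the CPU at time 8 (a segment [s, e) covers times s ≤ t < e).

P0

Timeline: | P2 0-1 | P3 1-8 | P0 8-11 | P1 11-20 |
Completion: P0=11  P1=20  P2=1  P3=8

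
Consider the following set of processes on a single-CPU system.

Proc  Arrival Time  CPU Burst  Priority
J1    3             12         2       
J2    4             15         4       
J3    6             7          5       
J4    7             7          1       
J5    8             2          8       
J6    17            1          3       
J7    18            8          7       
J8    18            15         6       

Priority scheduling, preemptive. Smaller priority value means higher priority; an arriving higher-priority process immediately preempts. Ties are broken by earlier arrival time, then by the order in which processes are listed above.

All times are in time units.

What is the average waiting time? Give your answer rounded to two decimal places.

24.00

Schedule: | idle 0-3 | J1 3-7 | J4 7-14 | J1 14-22 | J6 22-23 | J2 23-38 | J3 38-45 | J8 45-60 | J7 60-68 | J5 68-70 |
Completion: J1=22  J2=38  J3=45  J4=14  J5=70  J6=23  J7=68  J8=60
Waiting times: J1=7, J2=19, J3=32, J4=0, J5=60, J6=5, J7=42, J8=27
Average waiting = (7+19+32+0+60+5+42+27) / 8 = 192/8 = 24.00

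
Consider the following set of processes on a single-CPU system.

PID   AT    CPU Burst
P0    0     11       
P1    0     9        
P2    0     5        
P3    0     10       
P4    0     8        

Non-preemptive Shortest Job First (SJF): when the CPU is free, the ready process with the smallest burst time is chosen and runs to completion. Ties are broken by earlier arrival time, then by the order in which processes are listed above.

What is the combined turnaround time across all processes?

115

Timeline: | P2 0-5 | P4 5-13 | P1 13-22 | P3 22-32 | P0 32-43 |
Completion: P0=43  P1=22  P2=5  P3=32  P4=13
Turnaround (C−A): P0=43  P1=22  P2=5  P3=32  P4=13
Turnaround = completion − arrival: P0=43, P1=22, P2=5, P3=32, P4=13
Total turnaround = 43 + 22 + 5 + 32 + 13 = 115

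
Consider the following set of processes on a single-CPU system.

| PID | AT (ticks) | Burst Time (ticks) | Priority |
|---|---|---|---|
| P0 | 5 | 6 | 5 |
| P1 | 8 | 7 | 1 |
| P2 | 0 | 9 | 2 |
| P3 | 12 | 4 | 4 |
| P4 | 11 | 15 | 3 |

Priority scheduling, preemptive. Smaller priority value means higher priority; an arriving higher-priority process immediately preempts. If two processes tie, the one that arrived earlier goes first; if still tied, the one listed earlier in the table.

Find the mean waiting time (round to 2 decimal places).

12.20

Timeline: | P2 0-8 | P1 8-15 | P2 15-16 | P4 16-31 | P3 31-35 | P0 35-41 |
Completion: P0=41  P1=15  P2=16  P3=35  P4=31
Turnaround (C−A): P0=36  P1=7  P2=16  P3=23  P4=20
Waiting times: P0=30, P1=0, P2=7, P3=19, P4=5
Average waiting = (30+0+7+19+5) / 5 = 61/5 = 12.20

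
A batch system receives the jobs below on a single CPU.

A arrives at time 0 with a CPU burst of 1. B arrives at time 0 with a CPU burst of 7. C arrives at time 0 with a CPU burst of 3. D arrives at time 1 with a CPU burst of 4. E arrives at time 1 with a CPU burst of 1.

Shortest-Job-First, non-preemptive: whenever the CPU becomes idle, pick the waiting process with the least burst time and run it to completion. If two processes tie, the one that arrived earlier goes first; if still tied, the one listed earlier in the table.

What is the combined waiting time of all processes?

15

Gantt: | A 0-1 | E 1-2 | C 2-5 | D 5-9 | B 9-16 |
Completion: A=1  B=16  C=5  D=9  E=2
Turnaround (C−A): A=1  B=16  C=5  D=8  E=1
Waiting = turnaround − burst: A=0, B=9, C=2, D=4, E=0
Total waiting = 0 + 9 + 2 + 4 + 0 = 15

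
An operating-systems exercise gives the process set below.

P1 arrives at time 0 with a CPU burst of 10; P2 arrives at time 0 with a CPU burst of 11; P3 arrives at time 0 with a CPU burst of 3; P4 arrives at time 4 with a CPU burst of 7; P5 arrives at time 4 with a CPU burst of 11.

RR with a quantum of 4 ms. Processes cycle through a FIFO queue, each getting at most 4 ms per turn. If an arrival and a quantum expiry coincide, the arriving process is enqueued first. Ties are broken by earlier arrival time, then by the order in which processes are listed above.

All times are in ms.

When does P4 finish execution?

30

Gantt: | P1 0-4 | P2 4-8 | P3 8-11 | P4 11-15 | P5 15-19 | P1 19-23 | P2 23-27 | P4 27-30 | P5 30-34 | P1 34-36 | P2 36-39 | P5 39-42 |
Completion: P1=36  P2=39  P3=11  P4=30  P5=42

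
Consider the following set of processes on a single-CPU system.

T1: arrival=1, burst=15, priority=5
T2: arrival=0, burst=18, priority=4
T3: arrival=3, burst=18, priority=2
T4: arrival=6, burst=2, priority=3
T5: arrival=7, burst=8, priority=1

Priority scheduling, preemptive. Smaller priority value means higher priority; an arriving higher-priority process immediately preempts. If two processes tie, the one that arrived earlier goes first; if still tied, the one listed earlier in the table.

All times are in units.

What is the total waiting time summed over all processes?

104

Timeline: | T2 0-3 | T3 3-7 | T5 7-15 | T3 15-29 | T4 29-31 | T2 31-46 | T1 46-61 |
Completion: T1=61  T2=46  T3=29  T4=31  T5=15
Turnaround (C−A): T1=60  T2=46  T3=26  T4=25  T5=8
Waiting = turnaround − burst: T1=45, T2=28, T3=8, T4=23, T5=0
Total waiting = 45 + 28 + 8 + 23 + 0 = 104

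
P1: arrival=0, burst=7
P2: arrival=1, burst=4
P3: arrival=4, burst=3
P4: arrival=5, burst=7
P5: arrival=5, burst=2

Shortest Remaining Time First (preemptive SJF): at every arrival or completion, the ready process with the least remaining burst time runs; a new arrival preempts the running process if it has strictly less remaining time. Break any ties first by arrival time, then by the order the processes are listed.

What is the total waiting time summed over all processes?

23

Gantt: | P1 0-1 | P2 1-5 | P5 5-7 | P3 7-10 | P1 10-16 | P4 16-23 |
Completion: P1=16  P2=5  P3=10  P4=23  P5=7
Turnaround (C−A): P1=16  P2=4  P3=6  P4=18  P5=2
Waiting = turnaround − burst: P1=9, P2=0, P3=3, P4=11, P5=0
Total waiting = 9 + 0 + 3 + 11 + 0 = 23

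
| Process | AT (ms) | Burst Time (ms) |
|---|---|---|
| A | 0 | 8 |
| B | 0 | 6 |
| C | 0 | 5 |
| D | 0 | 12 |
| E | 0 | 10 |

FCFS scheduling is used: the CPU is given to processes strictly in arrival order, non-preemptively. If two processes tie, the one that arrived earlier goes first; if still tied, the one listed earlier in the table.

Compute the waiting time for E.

Schedule: | A 0-8 | B 8-14 | C 14-19 | D 19-31 | E 31-41 |
Completion: A=8  B=14  C=19  D=31  E=41
Turnaround (C−A): A=8  B=14  C=19  D=31  E=41
Waiting(E) = turnaround − burst = 41 − 10 = 31

31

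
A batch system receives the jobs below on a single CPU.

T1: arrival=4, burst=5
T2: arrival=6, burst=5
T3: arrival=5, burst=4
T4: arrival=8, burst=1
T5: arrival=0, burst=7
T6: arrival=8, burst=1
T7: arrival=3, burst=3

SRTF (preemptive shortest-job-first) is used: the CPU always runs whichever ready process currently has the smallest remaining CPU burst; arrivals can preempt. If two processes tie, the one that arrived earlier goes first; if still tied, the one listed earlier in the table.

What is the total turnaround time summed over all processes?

Timeline: | T5 0-3 | T7 3-6 | T5 6-8 | T4 8-9 | T6 9-10 | T5 10-12 | T3 12-16 | T1 16-21 | T2 21-26 |
Completion: T1=21  T2=26  T3=16  T4=9  T5=12  T6=10  T7=6
Turnaround = completion − arrival: T1=17, T2=20, T3=11, T4=1, T5=12, T6=2, T7=3
Total turnaround = 17 + 20 + 11 + 1 + 12 + 2 + 3 = 66

66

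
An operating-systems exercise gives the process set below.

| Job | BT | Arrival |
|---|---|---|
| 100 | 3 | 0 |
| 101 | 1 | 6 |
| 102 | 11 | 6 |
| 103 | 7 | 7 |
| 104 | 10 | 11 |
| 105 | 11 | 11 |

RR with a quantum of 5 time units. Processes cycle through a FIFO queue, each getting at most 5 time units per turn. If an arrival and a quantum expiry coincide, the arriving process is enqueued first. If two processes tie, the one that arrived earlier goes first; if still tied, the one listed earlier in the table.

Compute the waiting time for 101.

Gantt: | 100 0-3 | idle 3-6 | 101 6-7 | 102 7-12 | 103 12-17 | 104 17-22 | 105 22-27 | 102 27-32 | 103 32-34 | 104 34-39 | 105 39-44 | 102 44-45 | 105 45-46 |
Completion: 100=3  101=7  102=45  103=34  104=39  105=46
Turnaround (C−A): 100=3  101=1  102=39  103=27  104=28  105=35
Waiting(101) = turnaround − burst = 1 − 1 = 0

0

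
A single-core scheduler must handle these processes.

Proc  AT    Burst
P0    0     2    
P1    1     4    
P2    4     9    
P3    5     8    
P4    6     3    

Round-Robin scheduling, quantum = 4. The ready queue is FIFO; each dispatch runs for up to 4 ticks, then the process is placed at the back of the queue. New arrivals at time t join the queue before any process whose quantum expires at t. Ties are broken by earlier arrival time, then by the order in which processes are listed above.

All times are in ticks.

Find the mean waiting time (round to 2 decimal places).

Gantt: | P0 0-2 | P1 2-6 | P2 6-10 | P3 10-14 | P4 14-17 | P2 17-21 | P3 21-25 | P2 25-26 |
Completion: P0=2  P1=6  P2=26  P3=25  P4=17
Turnaround (C−A): P0=2  P1=5  P2=22  P3=20  P4=11
Waiting times: P0=0, P1=1, P2=13, P3=12, P4=8
Average waiting = (0+1+13+12+8) / 5 = 34/5 = 6.80

6.80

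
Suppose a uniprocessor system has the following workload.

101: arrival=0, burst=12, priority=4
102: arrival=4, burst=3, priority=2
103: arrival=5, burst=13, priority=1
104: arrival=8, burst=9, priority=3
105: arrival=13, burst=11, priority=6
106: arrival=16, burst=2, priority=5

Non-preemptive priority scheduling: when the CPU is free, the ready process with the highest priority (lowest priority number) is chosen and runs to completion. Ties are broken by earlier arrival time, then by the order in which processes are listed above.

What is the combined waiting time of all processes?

Schedule: | 101 0-12 | 103 12-25 | 102 25-28 | 104 28-37 | 106 37-39 | 105 39-50 |
Completion: 101=12  102=28  103=25  104=37  105=50  106=39
Waiting = turnaround − burst: 101=0, 102=21, 103=7, 104=20, 105=26, 106=21
Total waiting = 0 + 21 + 7 + 20 + 26 + 21 = 95

95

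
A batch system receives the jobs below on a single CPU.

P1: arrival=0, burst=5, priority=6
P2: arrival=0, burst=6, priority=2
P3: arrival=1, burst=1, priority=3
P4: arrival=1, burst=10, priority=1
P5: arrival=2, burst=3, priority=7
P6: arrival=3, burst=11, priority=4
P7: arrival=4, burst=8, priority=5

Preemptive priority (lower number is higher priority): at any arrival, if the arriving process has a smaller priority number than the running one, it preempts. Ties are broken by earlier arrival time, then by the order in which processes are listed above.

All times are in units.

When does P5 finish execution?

44

Timeline: | P2 0-1 | P4 1-11 | P2 11-16 | P3 16-17 | P6 17-28 | P7 28-36 | P1 36-41 | P5 41-44 |
Completion: P1=41  P2=16  P3=17  P4=11  P5=44  P6=28  P7=36
Turnaround (C−A): P1=41  P2=16  P3=16  P4=10  P5=42  P6=25  P7=32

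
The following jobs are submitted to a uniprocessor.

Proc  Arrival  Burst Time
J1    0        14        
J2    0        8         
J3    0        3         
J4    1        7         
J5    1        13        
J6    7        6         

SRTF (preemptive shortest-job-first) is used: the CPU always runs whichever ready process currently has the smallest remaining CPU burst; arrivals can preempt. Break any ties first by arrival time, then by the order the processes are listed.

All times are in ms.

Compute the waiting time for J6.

Schedule: | J3 0-3 | J4 3-10 | J6 10-16 | J2 16-24 | J5 24-37 | J1 37-51 |
Completion: J1=51  J2=24  J3=3  J4=10  J5=37  J6=16
Turnaround (C−A): J1=51  J2=24  J3=3  J4=9  J5=36  J6=9
Waiting(J6) = turnaround − burst = 9 − 6 = 3

3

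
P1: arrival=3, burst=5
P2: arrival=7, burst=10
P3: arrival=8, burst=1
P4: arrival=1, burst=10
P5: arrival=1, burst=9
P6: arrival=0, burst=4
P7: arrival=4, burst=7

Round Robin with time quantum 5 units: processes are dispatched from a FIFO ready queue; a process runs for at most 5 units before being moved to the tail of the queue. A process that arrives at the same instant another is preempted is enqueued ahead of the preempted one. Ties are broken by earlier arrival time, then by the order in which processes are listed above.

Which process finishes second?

P1

Gantt: | P6 0-4 | P4 4-9 | P5 9-14 | P1 14-19 | P7 19-24 | P2 24-29 | P3 29-30 | P4 30-35 | P5 35-39 | P7 39-41 | P2 41-46 |
Completion: P1=19  P2=46  P3=30  P4=35  P5=39  P6=4  P7=41
Finish order: P6 → P1 → P3 → P4 → P5 → P7 → P2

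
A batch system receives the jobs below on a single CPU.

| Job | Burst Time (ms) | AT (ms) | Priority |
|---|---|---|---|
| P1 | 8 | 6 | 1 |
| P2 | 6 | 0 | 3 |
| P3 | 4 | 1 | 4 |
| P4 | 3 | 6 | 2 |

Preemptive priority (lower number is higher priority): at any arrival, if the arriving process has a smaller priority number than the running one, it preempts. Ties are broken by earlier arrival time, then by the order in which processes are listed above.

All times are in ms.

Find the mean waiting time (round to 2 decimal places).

Schedule: | P2 0-6 | P1 6-14 | P4 14-17 | P3 17-21 |
Completion: P1=14  P2=6  P3=21  P4=17
Turnaround (C−A): P1=8  P2=6  P3=20  P4=11
Waiting times: P1=0, P2=0, P3=16, P4=8
Average waiting = (0+0+16+8) / 4 = 24/4 = 6.00

6.00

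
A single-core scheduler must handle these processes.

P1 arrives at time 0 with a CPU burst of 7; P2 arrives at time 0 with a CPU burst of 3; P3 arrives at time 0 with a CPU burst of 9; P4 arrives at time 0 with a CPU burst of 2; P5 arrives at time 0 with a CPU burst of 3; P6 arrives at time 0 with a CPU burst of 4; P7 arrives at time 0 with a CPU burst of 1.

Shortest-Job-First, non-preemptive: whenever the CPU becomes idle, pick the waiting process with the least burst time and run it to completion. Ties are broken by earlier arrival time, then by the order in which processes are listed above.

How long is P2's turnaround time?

6

Gantt: | P7 0-1 | P4 1-3 | P2 3-6 | P5 6-9 | P6 9-13 | P1 13-20 | P3 20-29 |
Completion: P1=20  P2=6  P3=29  P4=3  P5=9  P6=13  P7=1
Turnaround (C−A): P1=20  P2=6  P3=29  P4=3  P5=9  P6=13  P7=1
Turnaround(P2) = completion − arrival = 6 − 0 = 6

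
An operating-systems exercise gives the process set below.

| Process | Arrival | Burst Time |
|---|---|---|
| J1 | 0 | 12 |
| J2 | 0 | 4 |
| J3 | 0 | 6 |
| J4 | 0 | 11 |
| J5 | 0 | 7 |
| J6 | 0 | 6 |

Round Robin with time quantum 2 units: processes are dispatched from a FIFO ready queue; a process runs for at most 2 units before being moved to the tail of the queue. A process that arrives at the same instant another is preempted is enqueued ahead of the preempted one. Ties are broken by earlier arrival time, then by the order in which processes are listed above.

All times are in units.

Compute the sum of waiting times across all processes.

162

Schedule: | J1 0-2 | J2 2-4 | J3 4-6 | J4 6-8 | J5 8-10 | J6 10-12 | J1 12-14 | J2 14-16 | J3 16-18 | J4 18-20 | J5 20-22 | J6 22-24 | J1 24-26 | J3 26-28 | J4 28-30 | J5 30-32 | J6 32-34 | J1 34-36 | J4 36-38 | J5 38-39 | J1 39-41 | J4 41-43 | J1 43-45 | J4 45-46 |
Completion: J1=45  J2=16  J3=28  J4=46  J5=39  J6=34
Turnaround (C−A): J1=45  J2=16  J3=28  J4=46  J5=39  J6=34
Waiting = turnaround − burst: J1=33, J2=12, J3=22, J4=35, J5=32, J6=28
Total waiting = 33 + 12 + 22 + 35 + 32 + 28 = 162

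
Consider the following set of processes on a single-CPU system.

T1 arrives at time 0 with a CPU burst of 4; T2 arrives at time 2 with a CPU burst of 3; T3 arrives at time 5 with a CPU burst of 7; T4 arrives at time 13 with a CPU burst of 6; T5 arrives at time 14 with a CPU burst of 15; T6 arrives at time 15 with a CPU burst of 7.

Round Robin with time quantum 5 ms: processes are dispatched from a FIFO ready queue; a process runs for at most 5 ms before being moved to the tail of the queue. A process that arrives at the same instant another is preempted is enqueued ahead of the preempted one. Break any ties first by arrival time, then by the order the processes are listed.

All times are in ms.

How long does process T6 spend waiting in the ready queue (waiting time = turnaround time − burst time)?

15

Timeline: | T1 0-4 | T2 4-7 | T3 7-14 | T4 14-19 | T5 19-24 | T6 24-29 | T4 29-30 | T5 30-35 | T6 35-37 | T5 37-42 |
Completion: T1=4  T2=7  T3=14  T4=30  T5=42  T6=37
Turnaround (C−A): T1=4  T2=5  T3=9  T4=17  T5=28  T6=22
Waiting(T6) = turnaround − burst = 22 − 7 = 15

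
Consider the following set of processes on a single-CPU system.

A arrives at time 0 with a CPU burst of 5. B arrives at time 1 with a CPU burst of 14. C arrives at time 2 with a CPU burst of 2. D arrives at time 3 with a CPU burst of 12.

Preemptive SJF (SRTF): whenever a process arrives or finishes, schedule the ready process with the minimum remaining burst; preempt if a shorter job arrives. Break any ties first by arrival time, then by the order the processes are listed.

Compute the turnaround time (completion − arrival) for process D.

Schedule: | A 0-2 | C 2-4 | A 4-7 | D 7-19 | B 19-33 |
Completion: A=7  B=33  C=4  D=19
Turnaround (C−A): A=7  B=32  C=2  D=16
Turnaround(D) = completion − arrival = 19 − 3 = 16

16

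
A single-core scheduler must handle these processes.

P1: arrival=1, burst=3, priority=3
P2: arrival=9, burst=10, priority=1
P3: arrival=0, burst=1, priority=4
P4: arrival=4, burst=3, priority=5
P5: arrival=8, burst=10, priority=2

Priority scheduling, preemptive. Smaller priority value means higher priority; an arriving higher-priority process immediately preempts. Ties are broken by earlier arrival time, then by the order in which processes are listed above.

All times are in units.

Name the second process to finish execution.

P1

Gantt: | P3 0-1 | P1 1-4 | P4 4-7 | idle 7-8 | P5 8-9 | P2 9-19 | P5 19-28 |
Completion: P1=4  P2=19  P3=1  P4=7  P5=28
Turnaround (C−A): P1=3  P2=10  P3=1  P4=3  P5=20
Finish order: P3 → P1 → P4 → P2 → P5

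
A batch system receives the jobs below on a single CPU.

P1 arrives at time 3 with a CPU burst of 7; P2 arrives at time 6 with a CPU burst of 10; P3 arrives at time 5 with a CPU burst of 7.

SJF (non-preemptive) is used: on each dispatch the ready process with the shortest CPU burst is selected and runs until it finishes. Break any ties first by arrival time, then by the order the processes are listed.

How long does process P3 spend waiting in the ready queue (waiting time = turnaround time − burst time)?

Timeline: | idle 0-3 | P1 3-10 | P3 10-17 | P2 17-27 |
Completion: P1=10  P2=27  P3=17
Turnaround (C−A): P1=7  P2=21  P3=12
Waiting(P3) = turnaround − burst = 12 − 7 = 5

5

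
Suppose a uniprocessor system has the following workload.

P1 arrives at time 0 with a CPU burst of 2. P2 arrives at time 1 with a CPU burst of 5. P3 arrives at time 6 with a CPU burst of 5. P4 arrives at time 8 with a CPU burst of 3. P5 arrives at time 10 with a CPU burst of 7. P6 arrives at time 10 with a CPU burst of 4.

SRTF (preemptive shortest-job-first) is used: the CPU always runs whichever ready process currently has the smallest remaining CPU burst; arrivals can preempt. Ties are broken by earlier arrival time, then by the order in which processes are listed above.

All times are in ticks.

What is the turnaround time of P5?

Timeline: | P1 0-2 | P2 2-7 | P3 7-8 | P4 8-11 | P3 11-15 | P6 15-19 | P5 19-26 |
Completion: P1=2  P2=7  P3=15  P4=11  P5=26  P6=19
Turnaround(P5) = completion − arrival = 26 − 10 = 16

16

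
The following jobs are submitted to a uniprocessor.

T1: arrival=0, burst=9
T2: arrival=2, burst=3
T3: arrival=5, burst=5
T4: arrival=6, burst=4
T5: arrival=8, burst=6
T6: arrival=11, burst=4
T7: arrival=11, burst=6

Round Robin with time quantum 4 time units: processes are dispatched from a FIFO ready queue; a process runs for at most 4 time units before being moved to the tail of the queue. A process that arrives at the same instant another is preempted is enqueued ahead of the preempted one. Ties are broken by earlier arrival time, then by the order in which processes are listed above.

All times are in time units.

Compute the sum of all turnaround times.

147

Timeline: | T1 0-4 | T2 4-7 | T1 7-11 | T3 11-15 | T4 15-19 | T5 19-23 | T6 23-27 | T7 27-31 | T1 31-32 | T3 32-33 | T5 33-35 | T7 35-37 |
Completion: T1=32  T2=7  T3=33  T4=19  T5=35  T6=27  T7=37
Turnaround = completion − arrival: T1=32, T2=5, T3=28, T4=13, T5=27, T6=16, T7=26
Total turnaround = 32 + 5 + 28 + 13 + 27 + 16 + 26 = 147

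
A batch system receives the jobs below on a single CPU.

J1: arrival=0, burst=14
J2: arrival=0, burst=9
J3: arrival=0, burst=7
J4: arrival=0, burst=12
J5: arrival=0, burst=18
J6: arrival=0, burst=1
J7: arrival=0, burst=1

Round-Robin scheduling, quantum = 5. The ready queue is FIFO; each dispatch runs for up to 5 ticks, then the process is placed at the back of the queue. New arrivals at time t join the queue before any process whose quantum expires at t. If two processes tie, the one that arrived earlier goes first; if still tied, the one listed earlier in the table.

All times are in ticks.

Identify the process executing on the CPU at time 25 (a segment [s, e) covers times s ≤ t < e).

J6

Schedule: | J1 0-5 | J2 5-10 | J3 10-15 | J4 15-20 | J5 20-25 | J6 25-26 | J7 26-27 | J1 27-32 | J2 32-36 | J3 36-38 | J4 38-43 | J5 43-48 | J1 48-52 | J4 52-54 | J5 54-62 |
Completion: J1=52  J2=36  J3=38  J4=54  J5=62  J6=26  J7=27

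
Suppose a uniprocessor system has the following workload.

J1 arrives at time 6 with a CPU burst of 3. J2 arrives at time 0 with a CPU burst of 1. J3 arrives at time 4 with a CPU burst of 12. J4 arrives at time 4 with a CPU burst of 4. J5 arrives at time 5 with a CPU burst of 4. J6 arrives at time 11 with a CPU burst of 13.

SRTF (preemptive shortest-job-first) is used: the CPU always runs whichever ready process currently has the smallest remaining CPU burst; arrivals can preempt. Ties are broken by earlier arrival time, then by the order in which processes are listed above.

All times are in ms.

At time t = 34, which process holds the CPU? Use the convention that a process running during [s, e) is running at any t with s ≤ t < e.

Schedule: | J2 0-1 | idle 1-4 | J4 4-8 | J1 8-11 | J5 11-15 | J3 15-27 | J6 27-40 |
Completion: J1=11  J2=1  J3=27  J4=8  J5=15  J6=40
Turnaround (C−A): J1=5  J2=1  J3=23  J4=4  J5=10  J6=29

J6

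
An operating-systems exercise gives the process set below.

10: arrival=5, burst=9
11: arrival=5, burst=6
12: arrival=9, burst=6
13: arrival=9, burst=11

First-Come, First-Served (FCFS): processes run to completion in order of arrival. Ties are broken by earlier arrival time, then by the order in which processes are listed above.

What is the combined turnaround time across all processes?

69

Timeline: | idle 0-5 | 10 5-14 | 11 14-20 | 12 20-26 | 13 26-37 |
Completion: 10=14  11=20  12=26  13=37
Turnaround = completion − arrival: 10=9, 11=15, 12=17, 13=28
Total turnaround = 9 + 15 + 17 + 28 = 69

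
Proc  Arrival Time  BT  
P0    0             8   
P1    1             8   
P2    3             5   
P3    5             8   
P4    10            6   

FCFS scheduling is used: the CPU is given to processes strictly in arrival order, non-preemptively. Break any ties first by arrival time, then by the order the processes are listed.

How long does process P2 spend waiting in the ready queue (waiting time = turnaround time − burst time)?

Timeline: | P0 0-8 | P1 8-16 | P2 16-21 | P3 21-29 | P4 29-35 |
Completion: P0=8  P1=16  P2=21  P3=29  P4=35
Turnaround (C−A): P0=8  P1=15  P2=18  P3=24  P4=25
Waiting(P2) = turnaround − burst = 18 − 5 = 13

13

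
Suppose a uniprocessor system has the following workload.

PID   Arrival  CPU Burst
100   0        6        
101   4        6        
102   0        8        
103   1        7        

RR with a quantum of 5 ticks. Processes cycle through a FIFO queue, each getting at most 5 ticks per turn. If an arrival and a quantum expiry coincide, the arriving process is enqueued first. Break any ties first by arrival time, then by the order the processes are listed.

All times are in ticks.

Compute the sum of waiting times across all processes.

66

Timeline: | 100 0-5 | 102 5-10 | 103 10-15 | 101 15-20 | 100 20-21 | 102 21-24 | 103 24-26 | 101 26-27 |
Completion: 100=21  101=27  102=24  103=26
Turnaround (C−A): 100=21  101=23  102=24  103=25
Waiting = turnaround − burst: 100=15, 101=17, 102=16, 103=18
Total waiting = 15 + 17 + 16 + 18 = 66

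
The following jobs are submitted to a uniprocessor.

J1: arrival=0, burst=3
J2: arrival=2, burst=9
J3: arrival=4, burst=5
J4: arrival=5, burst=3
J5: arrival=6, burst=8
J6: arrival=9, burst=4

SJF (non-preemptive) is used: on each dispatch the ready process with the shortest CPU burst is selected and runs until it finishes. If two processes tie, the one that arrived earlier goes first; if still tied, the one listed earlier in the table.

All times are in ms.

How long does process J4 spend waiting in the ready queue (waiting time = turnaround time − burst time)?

Schedule: | J1 0-3 | J2 3-12 | J4 12-15 | J6 15-19 | J3 19-24 | J5 24-32 |
Completion: J1=3  J2=12  J3=24  J4=15  J5=32  J6=19
Turnaround (C−A): J1=3  J2=10  J3=20  J4=10  J5=26  J6=10
Waiting(J4) = turnaround − burst = 10 − 3 = 7

7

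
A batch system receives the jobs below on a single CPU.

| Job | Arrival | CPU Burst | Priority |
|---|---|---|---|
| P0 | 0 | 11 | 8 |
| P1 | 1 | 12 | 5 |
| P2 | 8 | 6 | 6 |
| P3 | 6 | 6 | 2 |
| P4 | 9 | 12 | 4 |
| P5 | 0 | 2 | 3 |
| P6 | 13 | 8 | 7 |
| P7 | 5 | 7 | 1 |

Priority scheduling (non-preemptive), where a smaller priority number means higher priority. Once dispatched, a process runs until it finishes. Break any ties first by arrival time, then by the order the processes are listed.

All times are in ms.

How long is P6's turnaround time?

Timeline: | P5 0-2 | P1 2-14 | P7 14-21 | P3 21-27 | P4 27-39 | P2 39-45 | P6 45-53 | P0 53-64 |
Completion: P0=64  P1=14  P2=45  P3=27  P4=39  P5=2  P6=53  P7=21
Turnaround(P6) = completion − arrival = 53 − 13 = 40

40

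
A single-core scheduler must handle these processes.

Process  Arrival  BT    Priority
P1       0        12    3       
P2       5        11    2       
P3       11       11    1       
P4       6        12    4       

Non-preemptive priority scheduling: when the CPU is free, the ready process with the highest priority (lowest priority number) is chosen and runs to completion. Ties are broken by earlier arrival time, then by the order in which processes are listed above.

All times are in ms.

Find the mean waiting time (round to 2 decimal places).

11.75

Timeline: | P1 0-12 | P3 12-23 | P2 23-34 | P4 34-46 |
Completion: P1=12  P2=34  P3=23  P4=46
Turnaround (C−A): P1=12  P2=29  P3=12  P4=40
Waiting times: P1=0, P2=18, P3=1, P4=28
Average waiting = (0+18+1+28) / 4 = 47/4 = 11.75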